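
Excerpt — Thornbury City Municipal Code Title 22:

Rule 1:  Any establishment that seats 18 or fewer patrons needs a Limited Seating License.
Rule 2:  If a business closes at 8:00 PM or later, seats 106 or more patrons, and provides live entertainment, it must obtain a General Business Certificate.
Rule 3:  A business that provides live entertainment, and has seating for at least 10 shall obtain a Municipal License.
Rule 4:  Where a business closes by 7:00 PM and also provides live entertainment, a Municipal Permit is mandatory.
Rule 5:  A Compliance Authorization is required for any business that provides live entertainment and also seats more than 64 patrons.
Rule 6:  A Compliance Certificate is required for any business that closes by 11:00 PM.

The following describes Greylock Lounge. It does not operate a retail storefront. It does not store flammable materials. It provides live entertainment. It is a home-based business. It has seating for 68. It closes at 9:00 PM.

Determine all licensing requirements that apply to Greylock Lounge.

Rule 1: seating 68 > 18 → Limited Seating License not required.
Rule 2: closes 9:00 PM, after 8:00 PM; seating 68 < 106; provides live entertainment → General Business Certificate not required.
Rule 3: provides live entertainment; seating 68 ≥ 10 → Municipal License required.
Rule 4: closes 9:00 PM, after 7:00 PM; provides live entertainment → Municipal Permit not required.
Rule 5: provides live entertainment; seating 68 > 64 → Compliance Authorization required.
Rule 6: closes 9:00 PM, at/before 11:00 PM → Compliance Certificate required.

Compliance Authorization, Compliance Certificate, Municipal License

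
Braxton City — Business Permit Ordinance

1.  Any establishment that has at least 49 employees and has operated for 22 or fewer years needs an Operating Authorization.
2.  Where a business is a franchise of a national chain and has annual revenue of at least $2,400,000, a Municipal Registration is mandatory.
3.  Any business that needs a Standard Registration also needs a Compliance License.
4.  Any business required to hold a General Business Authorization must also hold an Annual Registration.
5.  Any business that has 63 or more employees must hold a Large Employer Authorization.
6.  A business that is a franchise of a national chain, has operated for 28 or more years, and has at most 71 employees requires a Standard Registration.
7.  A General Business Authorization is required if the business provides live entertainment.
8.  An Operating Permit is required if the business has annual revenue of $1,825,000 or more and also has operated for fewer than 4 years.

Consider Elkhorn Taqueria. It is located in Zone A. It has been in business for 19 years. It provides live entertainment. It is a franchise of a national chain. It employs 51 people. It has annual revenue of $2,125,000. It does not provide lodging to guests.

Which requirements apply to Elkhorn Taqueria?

Annual Registration, General Business Authorization, Operating Authorization

1. employees 51 ≥ 49; years in business 19 ≤ 22 → Operating Authorization required.
2. is a franchise of a national chain; revenue $2,125,000 < $2,400,000 → Municipal Registration not required.
3. Standard Registration is not required → no effect.
4. General Business Authorization is required → Annual Registration also required.
5. employees 51 < 63 → Large Employer Authorization not required.
6. is a franchise of a national chain; years in business 19 < 28; employees 51 ≤ 71 → Standard Registration not required.
7. provides live entertainment → General Business Authorization required.
8. revenue $2,125,000 ≥ $1,825,000; years in business 19 ≥ 4 → Operating Permit not required.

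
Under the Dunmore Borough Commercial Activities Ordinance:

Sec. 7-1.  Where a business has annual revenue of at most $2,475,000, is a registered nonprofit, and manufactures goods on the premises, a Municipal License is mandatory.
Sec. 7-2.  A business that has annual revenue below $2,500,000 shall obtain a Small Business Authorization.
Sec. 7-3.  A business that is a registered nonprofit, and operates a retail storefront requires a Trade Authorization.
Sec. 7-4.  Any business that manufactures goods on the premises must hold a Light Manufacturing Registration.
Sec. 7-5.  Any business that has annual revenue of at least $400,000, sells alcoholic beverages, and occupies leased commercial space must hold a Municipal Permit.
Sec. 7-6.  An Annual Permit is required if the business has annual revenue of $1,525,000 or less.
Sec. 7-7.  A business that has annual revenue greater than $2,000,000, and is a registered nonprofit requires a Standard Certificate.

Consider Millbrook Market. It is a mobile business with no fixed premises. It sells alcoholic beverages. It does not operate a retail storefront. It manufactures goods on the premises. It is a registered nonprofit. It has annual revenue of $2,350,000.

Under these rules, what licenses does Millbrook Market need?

Light Manufacturing Registration, Municipal License, Small Business Authorization, Standard Certificate

Sec. 7-1. revenue $2,350,000 ≤ $2,475,000; is a registered nonprofit; manufactures goods on the premises → Municipal License required.
Sec. 7-2. revenue $2,350,000 < $2,500,000 → Small Business Authorization required.
Sec. 7-3. is a registered nonprofit; does not operate a retail storefront → Trade Authorization not required.
Sec. 7-4. manufactures goods on the premises → Light Manufacturing Registration required.
Sec. 7-5. revenue $2,350,000 ≥ $400,000; sells alcoholic beverages; is a mobile business with no fixed premises (not: occupies leased commercial space) → Municipal Permit not required.
Sec. 7-6. revenue $2,350,000 > $1,525,000 → Annual Permit not required.
Sec. 7-7. revenue $2,350,000 > $2,000,000; is a registered nonprofit → Standard Certificate required.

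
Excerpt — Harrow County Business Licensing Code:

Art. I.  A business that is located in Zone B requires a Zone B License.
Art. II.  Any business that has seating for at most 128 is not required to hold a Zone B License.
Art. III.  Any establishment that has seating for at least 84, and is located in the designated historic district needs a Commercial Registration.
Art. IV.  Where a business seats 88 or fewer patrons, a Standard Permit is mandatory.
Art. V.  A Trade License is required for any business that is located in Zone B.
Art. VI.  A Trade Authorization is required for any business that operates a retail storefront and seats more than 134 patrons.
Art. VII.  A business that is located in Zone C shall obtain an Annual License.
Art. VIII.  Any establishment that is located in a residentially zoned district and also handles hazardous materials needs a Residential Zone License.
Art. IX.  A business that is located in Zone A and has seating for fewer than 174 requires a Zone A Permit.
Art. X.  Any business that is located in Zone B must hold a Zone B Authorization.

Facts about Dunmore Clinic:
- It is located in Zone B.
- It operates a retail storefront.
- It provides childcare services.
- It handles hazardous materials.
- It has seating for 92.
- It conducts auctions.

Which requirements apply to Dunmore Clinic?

Trade License, Zone B Authorization

Art. I. is located in Zone B → Zone B License required.
Art. II. seating 92 ≤ 128 → exempt from Zone B License.
Art. III. seating 92 ≥ 84; is located in Zone B (not: is located in the designated historic district) → Commercial Registration not required.
Art. IV. seating 92 > 88 → Standard Permit not required.
Art. V. is located in Zone B → Trade License required.
Art. VI. operates a retail storefront; seating 92 ≤ 134 → Trade Authorization not required.
Art. VII. is located in Zone B (not: is located in Zone C) → Annual License not required.
Art. VIII. is located in Zone B (not: is located in a residentially zoned district); handles hazardous materials → Residential Zone License not required.
Art. IX. is located in Zone B (not: is located in Zone A); seating 92 < 174 → Zone A Permit not required.
Art. X. is located in Zone B → Zone B Authorization required.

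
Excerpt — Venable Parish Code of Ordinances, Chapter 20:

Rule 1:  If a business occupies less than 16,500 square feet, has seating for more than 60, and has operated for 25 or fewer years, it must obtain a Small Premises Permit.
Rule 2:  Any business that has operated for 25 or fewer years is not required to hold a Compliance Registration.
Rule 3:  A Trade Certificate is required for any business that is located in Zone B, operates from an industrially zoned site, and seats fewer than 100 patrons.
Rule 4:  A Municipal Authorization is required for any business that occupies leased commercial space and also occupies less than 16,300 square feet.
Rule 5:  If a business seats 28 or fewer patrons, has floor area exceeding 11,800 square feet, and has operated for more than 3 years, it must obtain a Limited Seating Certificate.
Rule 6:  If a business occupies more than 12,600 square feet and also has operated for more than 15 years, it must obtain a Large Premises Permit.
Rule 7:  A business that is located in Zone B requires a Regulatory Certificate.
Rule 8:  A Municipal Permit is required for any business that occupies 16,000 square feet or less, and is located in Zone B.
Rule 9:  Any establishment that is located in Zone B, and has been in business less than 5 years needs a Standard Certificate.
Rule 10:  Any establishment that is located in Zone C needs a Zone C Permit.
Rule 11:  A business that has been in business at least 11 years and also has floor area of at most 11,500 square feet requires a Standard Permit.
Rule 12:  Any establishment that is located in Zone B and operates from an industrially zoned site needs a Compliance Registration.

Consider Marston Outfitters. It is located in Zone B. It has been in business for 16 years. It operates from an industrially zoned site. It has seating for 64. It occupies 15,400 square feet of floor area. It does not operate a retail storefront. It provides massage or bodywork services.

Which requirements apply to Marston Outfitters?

Rule 1: floor area 15,400 square feet < 16,500 square feet; seating 64 > 60; years in business 16 ≤ 25 → Small Premises Permit required.
Rule 2: years in business 16 ≤ 25 → exempt from Compliance Registration.
Rule 3: is located in Zone B; operates from an industrially zoned site; seating 64 < 100 → Trade Certificate required.
Rule 4: operates from an industrially zoned site (not: occupies leased commercial space); floor area 15,400 square feet < 16,300 square feet → Municipal Authorization not required.
Rule 5: seating 64 > 28; floor area 15,400 square feet > 11,800 square feet; years in business 16 > 3 → Limited Seating Certificate not required.
Rule 6: floor area 15,400 square feet > 12,600 square feet; years in business 16 > 15 → Large Premises Permit required.
Rule 7: is located in Zone B → Regulatory Certificate required.
Rule 8: floor area 15,400 square feet ≤ 16,000 square feet; is located in Zone B → Municipal Permit required.
Rule 9: is located in Zone B; years in business 16 ≥ 5 → Standard Certificate not required.
Rule 10: is located in Zone B (not: is located in Zone C) → Zone C Permit not required.
Rule 11: years in business 16 ≥ 11; floor area 15,400 square feet > 11,500 square feet → Standard Permit not required.
Rule 12: is located in Zone B; operates from an industrially zoned site → Compliance Registration required.

Large Premises Permit, Municipal Permit, Regulatory Certificate, Small Premises Permit, Trade Certificate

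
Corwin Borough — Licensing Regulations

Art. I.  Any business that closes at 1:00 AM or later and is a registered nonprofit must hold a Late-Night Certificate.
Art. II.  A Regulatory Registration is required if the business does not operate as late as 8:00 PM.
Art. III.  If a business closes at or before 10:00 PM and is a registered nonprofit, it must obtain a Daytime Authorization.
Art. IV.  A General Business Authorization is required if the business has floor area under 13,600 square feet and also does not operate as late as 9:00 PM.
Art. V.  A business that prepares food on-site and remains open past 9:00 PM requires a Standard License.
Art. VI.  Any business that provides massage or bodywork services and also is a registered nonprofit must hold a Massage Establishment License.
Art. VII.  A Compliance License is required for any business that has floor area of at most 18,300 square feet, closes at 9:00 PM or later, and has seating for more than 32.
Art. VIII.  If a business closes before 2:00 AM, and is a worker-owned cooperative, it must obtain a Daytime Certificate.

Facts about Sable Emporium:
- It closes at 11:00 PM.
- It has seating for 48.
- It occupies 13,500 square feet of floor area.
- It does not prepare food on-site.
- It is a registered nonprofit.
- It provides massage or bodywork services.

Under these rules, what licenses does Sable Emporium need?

Compliance License, Massage Establishment License

Art. I. closes 11:00 PM, at/before 1:00 AM; is a registered nonprofit → Late-Night Certificate not required.
Art. II. closes 11:00 PM, after 8:00 PM → Regulatory Registration not required.
Art. III. closes 11:00 PM, after 10:00 PM; is a registered nonprofit → Daytime Authorization not required.
Art. IV. floor area 13,500 square feet < 13,600 square feet; closes 11:00 PM, after 9:00 PM → General Business Authorization not required.
Art. V. does not prepare food on-site; closes 11:00 PM, after 9:00 PM → Standard License not required.
Art. VI. provides massage or bodywork services; is a registered nonprofit → Massage Establishment License required.
Art. VII. floor area 13,500 square feet ≤ 18,300 square feet; closes 11:00 PM, after 9:00 PM; seating 48 > 32 → Compliance License required.
Art. VIII. closes 11:00 PM, at/before 2:00 AM; is a registered nonprofit (not: is a worker-owned cooperative) → Daytime Certificate not required.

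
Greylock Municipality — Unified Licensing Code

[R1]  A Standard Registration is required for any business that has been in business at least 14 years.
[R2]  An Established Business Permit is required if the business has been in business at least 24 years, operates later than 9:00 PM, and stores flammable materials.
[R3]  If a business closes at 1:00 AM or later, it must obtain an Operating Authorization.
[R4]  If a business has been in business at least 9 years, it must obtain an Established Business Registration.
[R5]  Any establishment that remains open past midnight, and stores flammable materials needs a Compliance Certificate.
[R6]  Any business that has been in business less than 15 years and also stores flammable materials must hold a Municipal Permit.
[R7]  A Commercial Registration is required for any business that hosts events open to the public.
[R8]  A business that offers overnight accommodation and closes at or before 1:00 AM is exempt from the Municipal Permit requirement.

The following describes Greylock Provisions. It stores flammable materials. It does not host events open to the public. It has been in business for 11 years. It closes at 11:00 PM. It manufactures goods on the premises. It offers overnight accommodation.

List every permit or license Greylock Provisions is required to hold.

[R1] years in business 11 < 14 → Standard Registration not required.
[R2] years in business 11 < 24; closes 11:00 PM, after 9:00 PM; stores flammable materials → Established Business Permit not required.
[R3] closes 11:00 PM, at/before 1:00 AM → Operating Authorization not required.
[R4] years in business 11 ≥ 9 → Established Business Registration required.
[R5] closes 11:00 PM, at/before midnight; stores flammable materials → Compliance Certificate not required.
[R6] years in business 11 < 15; stores flammable materials → Municipal Permit required.
[R7] does not host events open to the public → Commercial Registration not required.
[R8] offers overnight accommodation; closes 11:00 PM, at/before 1:00 AM → exempt from Municipal Permit.

Established Business Registration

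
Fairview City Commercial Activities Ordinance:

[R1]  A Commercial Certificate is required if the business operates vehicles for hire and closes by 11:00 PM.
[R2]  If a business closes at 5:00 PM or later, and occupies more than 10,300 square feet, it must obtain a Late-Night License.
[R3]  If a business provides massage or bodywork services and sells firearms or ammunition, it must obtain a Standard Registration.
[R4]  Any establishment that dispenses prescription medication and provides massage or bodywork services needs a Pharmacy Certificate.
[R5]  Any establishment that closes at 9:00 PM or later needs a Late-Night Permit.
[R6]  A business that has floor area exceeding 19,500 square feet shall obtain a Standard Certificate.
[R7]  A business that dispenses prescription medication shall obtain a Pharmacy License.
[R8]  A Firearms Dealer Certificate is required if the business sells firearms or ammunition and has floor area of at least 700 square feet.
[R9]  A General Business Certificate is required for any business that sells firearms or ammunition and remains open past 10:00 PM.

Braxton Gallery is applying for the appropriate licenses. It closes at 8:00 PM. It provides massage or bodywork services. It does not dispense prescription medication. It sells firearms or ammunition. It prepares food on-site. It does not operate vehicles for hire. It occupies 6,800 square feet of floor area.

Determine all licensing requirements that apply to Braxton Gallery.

[R1] does not operate vehicles for hire; closes 8:00 PM, at/before 11:00 PM → Commercial Certificate not required.
[R2] closes 8:00 PM, after 5:00 PM; floor area 6,800 square feet ≤ 10,300 square feet → Late-Night License not required.
[R3] provides massage or bodywork services; sells firearms or ammunition → Standard Registration required.
[R4] does not dispense prescription medication; provides massage or bodywork services → Pharmacy Certificate not required.
[R5] closes 8:00 PM, at/before 9:00 PM → Late-Night Permit not required.
[R6] floor area 6,800 square feet ≤ 19,500 square feet → Standard Certificate not required.
[R7] does not dispense prescription medication → Pharmacy License not required.
[R8] sells firearms or ammunition; floor area 6,800 square feet ≥ 700 square feet → Firearms Dealer Certificate required.
[R9] sells firearms or ammunition; closes 8:00 PM, at/before 10:00 PM → General Business Certificate not required.

Firearms Dealer Certificate, Standard Registration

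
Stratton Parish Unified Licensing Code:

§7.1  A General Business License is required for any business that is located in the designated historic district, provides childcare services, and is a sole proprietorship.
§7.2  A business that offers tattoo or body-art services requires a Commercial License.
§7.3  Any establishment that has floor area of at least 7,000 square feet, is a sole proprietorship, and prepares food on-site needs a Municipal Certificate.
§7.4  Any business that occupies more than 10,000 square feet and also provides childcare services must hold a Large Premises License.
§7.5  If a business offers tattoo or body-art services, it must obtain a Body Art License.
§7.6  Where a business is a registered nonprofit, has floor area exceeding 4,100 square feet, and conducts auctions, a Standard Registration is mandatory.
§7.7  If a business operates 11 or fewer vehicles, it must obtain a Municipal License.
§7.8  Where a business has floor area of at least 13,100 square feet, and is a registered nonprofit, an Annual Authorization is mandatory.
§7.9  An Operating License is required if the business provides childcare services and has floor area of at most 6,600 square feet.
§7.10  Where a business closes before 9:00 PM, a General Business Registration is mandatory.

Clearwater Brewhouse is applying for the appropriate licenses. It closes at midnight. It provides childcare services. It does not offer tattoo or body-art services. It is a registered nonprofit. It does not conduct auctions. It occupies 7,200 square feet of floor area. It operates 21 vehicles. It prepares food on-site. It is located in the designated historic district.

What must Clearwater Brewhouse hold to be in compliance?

None

§7.1 is located in the designated historic district; provides childcare services; is a registered nonprofit (not: is a sole proprietorship) → General Business License not required.
§7.2 does not offer tattoo or body-art services → Commercial License not required.
§7.3 floor area 7,200 square feet ≥ 7,000 square feet; is a registered nonprofit (not: is a sole proprietorship); prepares food on-site → Municipal Certificate not required.
§7.4 floor area 7,200 square feet ≤ 10,000 square feet; provides childcare services → Large Premises License not required.
§7.5 does not offer tattoo or body-art services → Body Art License not required.
§7.6 is a registered nonprofit; floor area 7,200 square feet > 4,100 square feet; does not conduct auctions → Standard Registration not required.
§7.7 vehicles 21 > 11 → Municipal License not required.
§7.8 floor area 7,200 square feet < 13,100 square feet; is a registered nonprofit → Annual Authorization not required.
§7.9 provides childcare services; floor area 7,200 square feet > 6,600 square feet → Operating License not required.
§7.10 closes midnight, after 9:00 PM → General Business Registration not required.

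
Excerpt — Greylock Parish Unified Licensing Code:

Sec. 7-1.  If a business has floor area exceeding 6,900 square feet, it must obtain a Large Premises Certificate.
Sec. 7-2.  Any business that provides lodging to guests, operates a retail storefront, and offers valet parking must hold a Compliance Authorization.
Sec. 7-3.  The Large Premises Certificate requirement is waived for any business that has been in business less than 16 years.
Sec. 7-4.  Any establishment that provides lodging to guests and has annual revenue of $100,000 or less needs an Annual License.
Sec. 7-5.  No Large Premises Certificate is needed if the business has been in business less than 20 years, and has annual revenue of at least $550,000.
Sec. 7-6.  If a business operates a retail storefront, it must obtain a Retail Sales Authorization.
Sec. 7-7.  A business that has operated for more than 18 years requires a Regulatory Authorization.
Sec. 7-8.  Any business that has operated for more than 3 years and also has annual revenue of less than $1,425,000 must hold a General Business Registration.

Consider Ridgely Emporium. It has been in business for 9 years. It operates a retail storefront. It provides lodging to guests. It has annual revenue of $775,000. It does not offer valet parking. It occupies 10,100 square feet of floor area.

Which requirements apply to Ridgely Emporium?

Sec. 7-1. floor area 10,100 square feet > 6,900 square feet → Large Premises Certificate required.
Sec. 7-2. provides lodging to guests; operates a retail storefront; does not offer valet parking → Compliance Authorization not required.
Sec. 7-3. years in business 9 < 16 → exempt from Large Premises Certificate.
Sec. 7-4. provides lodging to guests; revenue $775,000 > $100,000 → Annual License not required.
Sec. 7-5. years in business 9 < 20; revenue $775,000 ≥ $550,000 → exempt from Large Premises Certificate.
Sec. 7-6. operates a retail storefront → Retail Sales Authorization required.
Sec. 7-7. years in business 9 ≤ 18 → Regulatory Authorization not required.
Sec. 7-8. years in business 9 > 3; revenue $775,000 < $1,425,000 → General Business Registration required.

General Business Registration, Retail Sales Authorization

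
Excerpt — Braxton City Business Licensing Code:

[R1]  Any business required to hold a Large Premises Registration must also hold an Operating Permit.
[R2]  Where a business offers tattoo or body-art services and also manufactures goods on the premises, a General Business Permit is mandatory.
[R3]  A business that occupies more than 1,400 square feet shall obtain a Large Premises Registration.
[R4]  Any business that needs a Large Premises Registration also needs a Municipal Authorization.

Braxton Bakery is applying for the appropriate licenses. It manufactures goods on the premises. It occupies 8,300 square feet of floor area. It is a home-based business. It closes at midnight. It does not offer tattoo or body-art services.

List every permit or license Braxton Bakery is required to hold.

Large Premises Registration, Municipal Authorization, Operating Permit

[R1] Large Premises Registration is required → Operating Permit also required.
[R2] does not offer tattoo or body-art services; manufactures goods on the premises → General Business Permit not required.
[R3] floor area 8,300 square feet > 1,400 square feet → Large Premises Registration required.
[R4] Large Premises Registration is required → Municipal Authorization also required.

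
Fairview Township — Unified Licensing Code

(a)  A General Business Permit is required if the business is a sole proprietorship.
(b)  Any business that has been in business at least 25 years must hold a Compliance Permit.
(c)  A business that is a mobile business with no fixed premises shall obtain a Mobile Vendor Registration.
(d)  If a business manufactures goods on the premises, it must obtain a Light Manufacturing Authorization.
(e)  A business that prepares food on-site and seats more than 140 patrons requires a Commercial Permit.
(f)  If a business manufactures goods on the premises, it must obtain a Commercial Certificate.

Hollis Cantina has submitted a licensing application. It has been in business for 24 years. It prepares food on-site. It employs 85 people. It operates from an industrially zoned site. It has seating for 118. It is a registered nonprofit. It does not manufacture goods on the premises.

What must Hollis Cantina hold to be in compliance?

(a) is a registered nonprofit (not: is a sole proprietorship) → General Business Permit not required.
(b) years in business 24 < 25 → Compliance Permit not required.
(c) operates from an industrially zoned site (not: is a mobile business with no fixed premises) → Mobile Vendor Registration not required.
(d) does not manufacture goods on the premises → Light Manufacturing Authorization not required.
(e) prepares food on-site; seating 118 ≤ 140 → Commercial Permit not required.
(f) does not manufacture goods on the premises → Commercial Certificate not required.

None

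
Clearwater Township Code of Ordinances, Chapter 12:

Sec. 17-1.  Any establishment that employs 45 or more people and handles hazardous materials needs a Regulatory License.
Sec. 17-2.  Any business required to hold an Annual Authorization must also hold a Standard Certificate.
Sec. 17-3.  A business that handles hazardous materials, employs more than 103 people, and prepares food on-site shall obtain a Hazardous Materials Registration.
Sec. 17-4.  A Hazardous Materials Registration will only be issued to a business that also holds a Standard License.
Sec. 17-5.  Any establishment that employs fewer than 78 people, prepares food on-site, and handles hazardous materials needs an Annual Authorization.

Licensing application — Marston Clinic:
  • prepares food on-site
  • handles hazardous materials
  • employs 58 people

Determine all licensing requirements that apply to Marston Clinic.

Sec. 17-1. employees 58 ≥ 45; handles hazardous materials → Regulatory License required.
Sec. 17-2. Annual Authorization is required → Standard Certificate also required.
Sec. 17-3. handles hazardous materials; employees 58 ≤ 103; prepares food on-site → Hazardous Materials Registration not required.
Sec. 17-4. Hazardous Materials Registration is not required → no effect.
Sec. 17-5. employees 58 < 78; prepares food on-site; handles hazardous materials → Annual Authorization required.

Annual Authorization, Regulatory License, Standard Certificate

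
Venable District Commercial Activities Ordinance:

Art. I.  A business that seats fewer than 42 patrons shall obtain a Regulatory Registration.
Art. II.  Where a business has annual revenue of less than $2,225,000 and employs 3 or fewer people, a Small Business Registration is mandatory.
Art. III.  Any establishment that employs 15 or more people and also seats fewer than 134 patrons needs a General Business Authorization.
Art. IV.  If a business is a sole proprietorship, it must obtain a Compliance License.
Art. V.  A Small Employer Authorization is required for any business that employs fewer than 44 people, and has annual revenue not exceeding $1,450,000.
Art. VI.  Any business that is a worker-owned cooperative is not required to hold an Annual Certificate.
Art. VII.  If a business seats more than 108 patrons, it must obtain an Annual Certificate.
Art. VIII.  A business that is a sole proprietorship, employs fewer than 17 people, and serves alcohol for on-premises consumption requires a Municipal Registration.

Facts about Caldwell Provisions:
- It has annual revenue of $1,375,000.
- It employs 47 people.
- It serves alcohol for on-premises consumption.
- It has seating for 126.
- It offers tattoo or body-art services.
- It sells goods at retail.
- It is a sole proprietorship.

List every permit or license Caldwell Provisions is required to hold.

Art. I. seating 126 ≥ 42 → Regulatory Registration not required.
Art. II. revenue $1,375,000 < $2,225,000; employees 47 > 3 → Small Business Registration not required.
Art. III. employees 47 ≥ 15; seating 126 < 134 → General Business Authorization required.
Art. IV. is a sole proprietorship → Compliance License required.
Art. V. employees 47 ≥ 44; revenue $1,375,000 ≤ $1,450,000 → Small Employer Authorization not required.
Art. VI. is a sole proprietorship (not: is a worker-owned cooperative) → Annual Certificate exemption does not apply.
Art. VII. seating 126 > 108 → Annual Certificate required.
Art. VIII. is a sole proprietorship; employees 47 ≥ 17; serves alcohol for on-premises consumption → Municipal Registration not required.

Annual Certificate, Compliance License, General Business Authorization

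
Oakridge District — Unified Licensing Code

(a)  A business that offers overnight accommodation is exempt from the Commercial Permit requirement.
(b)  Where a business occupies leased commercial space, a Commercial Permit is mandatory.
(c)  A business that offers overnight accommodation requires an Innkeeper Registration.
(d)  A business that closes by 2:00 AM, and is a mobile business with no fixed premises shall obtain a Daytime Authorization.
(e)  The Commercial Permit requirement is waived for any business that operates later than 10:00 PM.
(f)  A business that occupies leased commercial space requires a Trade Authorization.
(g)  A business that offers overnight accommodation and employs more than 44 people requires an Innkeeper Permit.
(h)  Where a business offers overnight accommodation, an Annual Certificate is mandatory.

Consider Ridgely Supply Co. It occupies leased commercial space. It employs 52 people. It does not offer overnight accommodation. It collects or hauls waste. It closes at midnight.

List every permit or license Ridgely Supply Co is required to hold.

Trade Authorization

(a) does not offer overnight accommodation → Commercial Permit exemption does not apply.
(b) occupies leased commercial space → Commercial Permit required.
(c) does not offer overnight accommodation → Innkeeper Registration not required.
(d) closes midnight, at/before 2:00 AM; occupies leased commercial space (not: is a mobile business with no fixed premises) → Daytime Authorization not required.
(e) closes midnight, after 10:00 PM → exempt from Commercial Permit.
(f) occupies leased commercial space → Trade Authorization required.
(g) does not offer overnight accommodation; employees 52 > 44 → Innkeeper Permit not required.
(h) does not offer overnight accommodation → Annual Certificate not required.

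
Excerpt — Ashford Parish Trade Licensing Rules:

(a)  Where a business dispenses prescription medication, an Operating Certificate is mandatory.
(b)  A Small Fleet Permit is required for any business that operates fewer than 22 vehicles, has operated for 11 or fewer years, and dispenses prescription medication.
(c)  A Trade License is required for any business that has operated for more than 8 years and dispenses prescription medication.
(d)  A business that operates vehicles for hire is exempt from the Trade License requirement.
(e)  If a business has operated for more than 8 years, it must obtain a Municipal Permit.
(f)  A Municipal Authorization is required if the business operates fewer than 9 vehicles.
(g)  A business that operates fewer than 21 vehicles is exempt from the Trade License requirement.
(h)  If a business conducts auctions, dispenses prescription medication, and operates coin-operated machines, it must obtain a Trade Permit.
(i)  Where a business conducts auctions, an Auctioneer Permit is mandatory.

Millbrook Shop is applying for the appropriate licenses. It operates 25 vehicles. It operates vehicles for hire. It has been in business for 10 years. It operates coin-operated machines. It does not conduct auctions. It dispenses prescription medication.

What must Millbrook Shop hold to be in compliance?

Municipal Permit, Operating Certificate

(a) dispenses prescription medication → Operating Certificate required.
(b) vehicles 25 ≥ 22; years in business 10 ≤ 11; dispenses prescription medication → Small Fleet Permit not required.
(c) years in business 10 > 8; dispenses prescription medication → Trade License required.
(d) operates vehicles for hire → exempt from Trade License.
(e) years in business 10 > 8 → Municipal Permit required.
(f) vehicles 25 ≥ 9 → Municipal Authorization not required.
(g) vehicles 25 ≥ 21 → Trade License exemption does not apply.
(h) does not conduct auctions; dispenses prescription medication; operates coin-operated machines → Trade Permit not required.
(i) does not conduct auctions → Auctioneer Permit not required.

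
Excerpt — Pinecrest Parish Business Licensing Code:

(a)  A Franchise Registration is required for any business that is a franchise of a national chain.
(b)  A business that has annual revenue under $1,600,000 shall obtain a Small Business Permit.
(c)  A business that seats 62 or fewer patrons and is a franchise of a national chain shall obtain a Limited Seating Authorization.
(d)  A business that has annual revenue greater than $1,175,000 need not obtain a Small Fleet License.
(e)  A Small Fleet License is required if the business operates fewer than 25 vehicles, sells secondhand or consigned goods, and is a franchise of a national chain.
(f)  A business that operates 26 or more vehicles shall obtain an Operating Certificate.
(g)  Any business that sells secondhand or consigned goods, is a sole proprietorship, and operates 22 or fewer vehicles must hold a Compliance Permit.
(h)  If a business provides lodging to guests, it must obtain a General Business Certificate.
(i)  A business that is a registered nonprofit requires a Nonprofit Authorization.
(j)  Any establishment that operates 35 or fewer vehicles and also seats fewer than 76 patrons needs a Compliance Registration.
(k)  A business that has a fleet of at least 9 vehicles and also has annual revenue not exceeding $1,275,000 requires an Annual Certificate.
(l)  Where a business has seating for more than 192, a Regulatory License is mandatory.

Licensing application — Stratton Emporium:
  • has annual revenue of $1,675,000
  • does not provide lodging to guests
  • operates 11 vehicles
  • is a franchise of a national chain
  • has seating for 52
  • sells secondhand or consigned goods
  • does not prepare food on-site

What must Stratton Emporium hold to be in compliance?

(a) is a franchise of a national chain → Franchise Registration required.
(b) revenue $1,675,000 ≥ $1,600,000 → Small Business Permit not required.
(c) seating 52 ≤ 62; is a franchise of a national chain → Limited Seating Authorization required.
(d) revenue $1,675,000 > $1,175,000 → exempt from Small Fleet License.
(e) vehicles 11 < 25; sells secondhand or consigned goods; is a franchise of a national chain → Small Fleet License required.
(f) vehicles 11 < 26 → Operating Certificate not required.
(g) sells secondhand or consigned goods; is a franchise of a national chain (not: is a sole proprietorship); vehicles 11 ≤ 22 → Compliance Permit not required.
(h) does not provide lodging to guests → General Business Certificate not required.
(i) is a franchise of a national chain (not: is a registered nonprofit) → Nonprofit Authorization not required.
(j) vehicles 11 ≤ 35; seating 52 < 76 → Compliance Registration required.
(k) vehicles 11 ≥ 9; revenue $1,675,000 > $1,275,000 → Annual Certificate not required.
(l) seating 52 ≤ 192 → Regulatory License not required.

Compliance Registration, Franchise Registration, Limited Seating Authorization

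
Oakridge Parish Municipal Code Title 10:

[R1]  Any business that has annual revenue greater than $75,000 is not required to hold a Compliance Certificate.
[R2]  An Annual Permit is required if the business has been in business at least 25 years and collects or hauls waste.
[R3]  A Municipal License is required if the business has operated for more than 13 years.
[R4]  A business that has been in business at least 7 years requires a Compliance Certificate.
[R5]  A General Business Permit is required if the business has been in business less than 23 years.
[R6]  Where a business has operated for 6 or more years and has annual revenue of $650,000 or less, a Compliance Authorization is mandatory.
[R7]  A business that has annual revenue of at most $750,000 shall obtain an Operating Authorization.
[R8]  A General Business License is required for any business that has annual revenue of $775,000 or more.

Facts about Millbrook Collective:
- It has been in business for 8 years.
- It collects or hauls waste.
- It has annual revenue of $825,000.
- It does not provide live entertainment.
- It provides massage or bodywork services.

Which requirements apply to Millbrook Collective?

[R1] revenue $825,000 > $75,000 → exempt from Compliance Certificate.
[R2] years in business 8 < 25; collects or hauls waste → Annual Permit not required.
[R3] years in business 8 ≤ 13 → Municipal License not required.
[R4] years in business 8 ≥ 7 → Compliance Certificate required.
[R5] years in business 8 < 23 → General Business Permit required.
[R6] years in business 8 ≥ 6; revenue $825,000 > $650,000 → Compliance Authorization not required.
[R7] revenue $825,000 > $750,000 → Operating Authorization not required.
[R8] revenue $825,000 ≥ $775,000 → General Business License required.

General Business License, General Business Permit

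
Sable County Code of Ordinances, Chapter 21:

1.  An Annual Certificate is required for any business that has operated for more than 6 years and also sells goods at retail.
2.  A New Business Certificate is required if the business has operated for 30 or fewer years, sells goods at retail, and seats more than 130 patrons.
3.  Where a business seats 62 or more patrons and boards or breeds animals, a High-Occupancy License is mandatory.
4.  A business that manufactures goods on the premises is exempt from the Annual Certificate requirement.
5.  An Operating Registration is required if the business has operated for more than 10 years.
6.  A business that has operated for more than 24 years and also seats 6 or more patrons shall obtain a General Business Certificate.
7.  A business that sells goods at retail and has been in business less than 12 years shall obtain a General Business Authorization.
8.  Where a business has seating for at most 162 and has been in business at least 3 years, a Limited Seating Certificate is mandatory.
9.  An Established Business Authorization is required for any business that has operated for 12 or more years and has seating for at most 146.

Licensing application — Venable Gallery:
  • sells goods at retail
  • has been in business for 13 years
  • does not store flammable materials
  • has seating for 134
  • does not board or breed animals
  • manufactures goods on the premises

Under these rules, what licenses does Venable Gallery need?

1. years in business 13 > 6; sells goods at retail → Annual Certificate required.
2. years in business 13 ≤ 30; sells goods at retail; seating 134 > 130 → New Business Certificate required.
3. seating 134 ≥ 62; does not board or breed animals → High-Occupancy License not required.
4. manufactures goods on the premises → exempt from Annual Certificate.
5. years in business 13 > 10 → Operating Registration required.
6. years in business 13 ≤ 24; seating 134 ≥ 6 → General Business Certificate not required.
7. sells goods at retail; years in business 13 ≥ 12 → General Business Authorization not required.
8. seating 134 ≤ 162; years in business 13 ≥ 3 → Limited Seating Certificate required.
9. years in business 13 ≥ 12; seating 134 ≤ 146 → Established Business Authorization required.

Established Business Authorization, Limited Seating Certificate, New Business Certificate, Operating Registration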